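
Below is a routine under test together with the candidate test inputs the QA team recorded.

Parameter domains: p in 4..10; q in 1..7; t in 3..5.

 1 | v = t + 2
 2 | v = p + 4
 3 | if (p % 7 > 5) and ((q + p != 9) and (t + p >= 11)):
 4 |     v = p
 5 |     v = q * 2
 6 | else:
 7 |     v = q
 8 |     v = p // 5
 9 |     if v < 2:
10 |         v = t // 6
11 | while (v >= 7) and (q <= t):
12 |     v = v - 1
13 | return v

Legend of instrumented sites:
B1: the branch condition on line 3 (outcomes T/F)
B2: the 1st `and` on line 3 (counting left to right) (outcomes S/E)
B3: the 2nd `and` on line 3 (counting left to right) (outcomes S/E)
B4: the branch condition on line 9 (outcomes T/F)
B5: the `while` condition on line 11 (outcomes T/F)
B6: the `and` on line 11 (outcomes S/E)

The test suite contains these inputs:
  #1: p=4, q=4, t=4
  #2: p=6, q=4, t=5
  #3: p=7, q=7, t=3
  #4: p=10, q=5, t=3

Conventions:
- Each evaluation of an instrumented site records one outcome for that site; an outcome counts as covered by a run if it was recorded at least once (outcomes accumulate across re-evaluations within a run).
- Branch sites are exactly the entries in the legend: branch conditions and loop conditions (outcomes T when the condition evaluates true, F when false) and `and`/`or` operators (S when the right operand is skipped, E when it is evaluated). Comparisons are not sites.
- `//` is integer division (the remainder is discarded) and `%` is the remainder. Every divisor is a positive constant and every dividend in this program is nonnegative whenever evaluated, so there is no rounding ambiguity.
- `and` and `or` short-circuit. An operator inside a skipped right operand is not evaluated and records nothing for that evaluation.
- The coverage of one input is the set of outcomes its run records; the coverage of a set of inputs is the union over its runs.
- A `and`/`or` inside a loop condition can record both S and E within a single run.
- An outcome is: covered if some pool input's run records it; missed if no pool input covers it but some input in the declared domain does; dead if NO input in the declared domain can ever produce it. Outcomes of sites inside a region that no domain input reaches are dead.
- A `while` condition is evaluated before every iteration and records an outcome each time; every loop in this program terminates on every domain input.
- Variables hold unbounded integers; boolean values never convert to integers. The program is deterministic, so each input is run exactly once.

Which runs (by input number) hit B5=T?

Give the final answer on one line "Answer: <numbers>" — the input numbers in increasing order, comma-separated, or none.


input #1 (p=4, q=4, t=4): never hits B5=T
input #2 (p=6, q=4, t=5): hits B5=T
input #3 (p=7, q=7, t=3): never hits B5=T
input #4 (p=10, q=5, t=3): never hits B5=T
Answer: 2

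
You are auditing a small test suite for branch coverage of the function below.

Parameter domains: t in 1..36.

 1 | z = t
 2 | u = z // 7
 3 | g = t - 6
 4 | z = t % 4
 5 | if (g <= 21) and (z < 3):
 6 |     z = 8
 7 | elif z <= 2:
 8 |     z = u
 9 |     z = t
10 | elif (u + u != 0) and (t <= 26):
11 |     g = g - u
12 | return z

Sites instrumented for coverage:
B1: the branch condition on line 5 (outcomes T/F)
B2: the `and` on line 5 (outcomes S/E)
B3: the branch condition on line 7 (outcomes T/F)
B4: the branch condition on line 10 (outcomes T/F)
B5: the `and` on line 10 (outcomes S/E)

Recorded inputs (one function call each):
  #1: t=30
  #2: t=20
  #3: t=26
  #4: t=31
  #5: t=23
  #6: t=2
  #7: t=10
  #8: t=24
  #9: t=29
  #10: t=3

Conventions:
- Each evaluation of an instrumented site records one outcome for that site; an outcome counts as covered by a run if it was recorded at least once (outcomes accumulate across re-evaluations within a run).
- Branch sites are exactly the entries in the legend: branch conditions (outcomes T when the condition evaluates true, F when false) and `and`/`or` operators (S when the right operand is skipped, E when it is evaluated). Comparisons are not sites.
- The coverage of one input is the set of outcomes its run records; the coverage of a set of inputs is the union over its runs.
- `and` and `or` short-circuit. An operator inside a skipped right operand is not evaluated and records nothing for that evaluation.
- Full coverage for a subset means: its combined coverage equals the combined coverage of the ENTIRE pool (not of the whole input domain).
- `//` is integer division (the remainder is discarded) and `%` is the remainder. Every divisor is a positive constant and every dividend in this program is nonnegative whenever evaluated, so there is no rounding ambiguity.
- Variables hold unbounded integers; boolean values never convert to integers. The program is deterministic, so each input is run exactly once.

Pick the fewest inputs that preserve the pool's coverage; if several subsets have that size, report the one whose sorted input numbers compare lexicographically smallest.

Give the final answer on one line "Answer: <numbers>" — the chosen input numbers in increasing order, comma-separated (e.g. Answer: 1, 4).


input #1 (t=30): events B2->S, B1->F, B3->T; covers B1=F, B2=S, B3=T
input #2 (t=20): events B2->E, B1->T; covers B1=T, B2=E
input #3 (t=26): events B2->E, B1->T; covers B1=T, B2=E
input #4 (t=31): events B2->S, B1->F, B3->F, B5->E, B4->F; covers B1=F, B2=S, B3=F, B4=F, B5=E
input #5 (t=23): events B2->E, B1->F, B3->F, B5->E, B4->T; covers B1=F, B2=E, B3=F, B4=T, B5=E
input #6 (t=2): events B2->E, B1->T; covers B1=T, B2=E
input #7 (t=10): events B2->E, B1->T; covers B1=T, B2=E
input #8 (t=24): events B2->E, B1->T; covers B1=T, B2=E
input #9 (t=29): events B2->S, B1->F, B3->T; covers B1=F, B2=S, B3=T
input #10 (t=3): events B2->E, B1->F, B3->F, B5->S, B4->F; covers B1=F, B2=E, B3=F, B4=F, B5=S
union over all inputs: B1=T, B1=F, B2=S, B2=E, B3=T, B3=F, B4=T, B4=F, B5=S, B5=E (10 outcomes)
every size-1 subset falls short of the 10 outcomes (best: 5/10)
every size-2 subset falls short of the 10 outcomes (best: 7/10)
every size-3 subset falls short of the 10 outcomes (best: 9/10)
the canonical winner is {1, 2, 5, 10}: size 4, full 10-outcome coverage, earliest index list among size-4 covers
Answer: 1, 2, 5, 10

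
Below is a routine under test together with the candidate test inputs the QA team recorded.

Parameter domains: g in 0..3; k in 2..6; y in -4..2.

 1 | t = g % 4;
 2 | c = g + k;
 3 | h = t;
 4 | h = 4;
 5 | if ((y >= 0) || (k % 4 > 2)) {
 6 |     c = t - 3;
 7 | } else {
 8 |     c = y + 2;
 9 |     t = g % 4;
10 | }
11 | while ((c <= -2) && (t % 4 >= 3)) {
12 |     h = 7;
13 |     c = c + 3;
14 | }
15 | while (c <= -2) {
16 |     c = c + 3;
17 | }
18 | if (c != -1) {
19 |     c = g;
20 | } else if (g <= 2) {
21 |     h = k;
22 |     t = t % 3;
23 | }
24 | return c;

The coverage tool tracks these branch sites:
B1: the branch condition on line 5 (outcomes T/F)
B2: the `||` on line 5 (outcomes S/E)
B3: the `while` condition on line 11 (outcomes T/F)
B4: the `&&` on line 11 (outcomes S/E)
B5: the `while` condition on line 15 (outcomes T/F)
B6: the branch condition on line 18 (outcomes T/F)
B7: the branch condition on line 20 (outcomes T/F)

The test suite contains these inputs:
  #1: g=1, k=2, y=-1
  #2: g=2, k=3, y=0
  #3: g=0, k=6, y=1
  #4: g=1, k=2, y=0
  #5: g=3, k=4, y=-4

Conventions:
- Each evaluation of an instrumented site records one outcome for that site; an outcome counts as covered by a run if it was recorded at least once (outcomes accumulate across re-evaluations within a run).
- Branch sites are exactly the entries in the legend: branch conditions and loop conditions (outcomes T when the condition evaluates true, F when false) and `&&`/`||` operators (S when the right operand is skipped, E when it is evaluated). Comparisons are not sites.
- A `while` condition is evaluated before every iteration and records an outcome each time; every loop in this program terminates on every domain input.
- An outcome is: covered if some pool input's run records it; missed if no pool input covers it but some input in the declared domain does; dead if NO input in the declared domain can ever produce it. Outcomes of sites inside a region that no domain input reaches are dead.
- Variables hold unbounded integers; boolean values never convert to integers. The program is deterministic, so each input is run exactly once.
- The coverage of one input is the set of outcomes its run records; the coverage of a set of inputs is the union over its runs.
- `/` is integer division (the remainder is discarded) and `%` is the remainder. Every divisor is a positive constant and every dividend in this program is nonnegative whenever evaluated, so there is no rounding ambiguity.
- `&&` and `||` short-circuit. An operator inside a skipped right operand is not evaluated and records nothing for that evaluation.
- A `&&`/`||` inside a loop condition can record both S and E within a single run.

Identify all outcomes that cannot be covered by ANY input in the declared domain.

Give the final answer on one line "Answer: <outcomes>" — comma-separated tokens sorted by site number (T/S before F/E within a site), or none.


exhaustive pass over the 140-input domain:
  reachable outcomes have witnesses, e.g. B1=T (e.g. g=0, k=2, y=0), B1=F (e.g. g=0, k=2, y=-4), B2=S (e.g. g=0, k=2, y=0), B2=E (e.g. g=0, k=2, y=-4)
Answer: none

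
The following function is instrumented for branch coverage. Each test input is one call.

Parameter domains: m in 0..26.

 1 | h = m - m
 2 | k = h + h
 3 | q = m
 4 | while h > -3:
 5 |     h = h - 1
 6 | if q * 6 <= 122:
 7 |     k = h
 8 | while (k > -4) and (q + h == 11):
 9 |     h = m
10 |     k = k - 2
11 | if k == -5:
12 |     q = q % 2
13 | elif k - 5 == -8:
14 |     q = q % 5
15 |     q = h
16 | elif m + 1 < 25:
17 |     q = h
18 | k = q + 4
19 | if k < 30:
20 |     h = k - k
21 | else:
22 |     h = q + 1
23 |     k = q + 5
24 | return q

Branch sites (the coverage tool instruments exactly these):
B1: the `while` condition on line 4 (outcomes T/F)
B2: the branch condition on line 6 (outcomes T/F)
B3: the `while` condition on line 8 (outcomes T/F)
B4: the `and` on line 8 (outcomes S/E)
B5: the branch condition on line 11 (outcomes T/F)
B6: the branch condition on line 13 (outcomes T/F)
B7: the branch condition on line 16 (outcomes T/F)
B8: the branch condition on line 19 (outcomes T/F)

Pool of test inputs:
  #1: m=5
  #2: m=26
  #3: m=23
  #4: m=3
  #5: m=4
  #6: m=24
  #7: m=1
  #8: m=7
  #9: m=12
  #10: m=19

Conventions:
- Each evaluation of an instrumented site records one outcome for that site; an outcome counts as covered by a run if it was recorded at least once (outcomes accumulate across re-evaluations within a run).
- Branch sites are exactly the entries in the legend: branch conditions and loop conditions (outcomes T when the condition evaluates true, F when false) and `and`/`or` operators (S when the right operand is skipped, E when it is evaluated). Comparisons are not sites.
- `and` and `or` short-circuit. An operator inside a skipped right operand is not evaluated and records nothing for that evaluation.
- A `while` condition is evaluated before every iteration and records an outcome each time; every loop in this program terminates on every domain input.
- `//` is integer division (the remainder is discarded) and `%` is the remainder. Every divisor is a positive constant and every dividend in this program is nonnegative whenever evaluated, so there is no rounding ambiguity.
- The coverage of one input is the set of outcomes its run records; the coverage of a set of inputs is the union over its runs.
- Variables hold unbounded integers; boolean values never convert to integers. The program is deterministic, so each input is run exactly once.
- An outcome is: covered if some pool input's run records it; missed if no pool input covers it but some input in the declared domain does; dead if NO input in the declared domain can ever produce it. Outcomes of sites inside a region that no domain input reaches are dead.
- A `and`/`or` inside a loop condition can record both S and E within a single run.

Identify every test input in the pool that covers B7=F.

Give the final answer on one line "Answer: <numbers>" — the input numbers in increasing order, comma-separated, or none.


input #1 (m=5): does not record B7=F
input #2 (m=26): records B7=F
input #3 (m=23): does not record B7=F
input #4 (m=3): does not record B7=F
input #5 (m=4): does not record B7=F
input #6 (m=24): records B7=F
input #7 (m=1): does not record B7=F
input #8 (m=7): does not record B7=F
input #9 (m=12): does not record B7=F
input #10 (m=19): does not record B7=F
Answer: 2, 6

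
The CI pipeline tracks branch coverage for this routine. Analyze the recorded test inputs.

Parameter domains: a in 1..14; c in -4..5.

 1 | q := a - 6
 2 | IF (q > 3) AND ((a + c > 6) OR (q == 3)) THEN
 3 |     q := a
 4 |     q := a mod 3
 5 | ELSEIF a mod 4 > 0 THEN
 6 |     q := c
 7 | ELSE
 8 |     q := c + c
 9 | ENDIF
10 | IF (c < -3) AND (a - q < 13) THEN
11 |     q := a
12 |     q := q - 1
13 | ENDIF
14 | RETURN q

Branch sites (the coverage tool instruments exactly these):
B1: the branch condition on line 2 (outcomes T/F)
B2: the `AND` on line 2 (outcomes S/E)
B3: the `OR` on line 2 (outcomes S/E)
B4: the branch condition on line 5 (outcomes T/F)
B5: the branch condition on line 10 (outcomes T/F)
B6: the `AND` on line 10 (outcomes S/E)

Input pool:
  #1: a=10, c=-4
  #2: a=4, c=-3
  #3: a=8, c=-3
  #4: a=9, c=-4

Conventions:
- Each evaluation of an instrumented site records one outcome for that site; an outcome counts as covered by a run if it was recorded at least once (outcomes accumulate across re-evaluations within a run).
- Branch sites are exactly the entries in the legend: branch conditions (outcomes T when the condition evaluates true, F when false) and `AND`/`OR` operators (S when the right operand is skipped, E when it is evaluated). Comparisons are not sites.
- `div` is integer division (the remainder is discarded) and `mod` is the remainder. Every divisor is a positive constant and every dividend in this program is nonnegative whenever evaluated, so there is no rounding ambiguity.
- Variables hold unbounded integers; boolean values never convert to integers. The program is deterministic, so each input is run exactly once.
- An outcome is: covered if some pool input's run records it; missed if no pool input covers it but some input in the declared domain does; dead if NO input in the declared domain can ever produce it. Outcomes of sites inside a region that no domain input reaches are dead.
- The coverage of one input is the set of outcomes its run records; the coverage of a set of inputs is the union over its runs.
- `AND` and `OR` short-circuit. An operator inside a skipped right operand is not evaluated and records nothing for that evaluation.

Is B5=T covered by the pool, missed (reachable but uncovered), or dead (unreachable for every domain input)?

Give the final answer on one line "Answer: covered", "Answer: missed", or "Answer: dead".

no pool input records B5=T
but domain input (a=1, c=-4) does record it -> reachable, so missed

Answer: missed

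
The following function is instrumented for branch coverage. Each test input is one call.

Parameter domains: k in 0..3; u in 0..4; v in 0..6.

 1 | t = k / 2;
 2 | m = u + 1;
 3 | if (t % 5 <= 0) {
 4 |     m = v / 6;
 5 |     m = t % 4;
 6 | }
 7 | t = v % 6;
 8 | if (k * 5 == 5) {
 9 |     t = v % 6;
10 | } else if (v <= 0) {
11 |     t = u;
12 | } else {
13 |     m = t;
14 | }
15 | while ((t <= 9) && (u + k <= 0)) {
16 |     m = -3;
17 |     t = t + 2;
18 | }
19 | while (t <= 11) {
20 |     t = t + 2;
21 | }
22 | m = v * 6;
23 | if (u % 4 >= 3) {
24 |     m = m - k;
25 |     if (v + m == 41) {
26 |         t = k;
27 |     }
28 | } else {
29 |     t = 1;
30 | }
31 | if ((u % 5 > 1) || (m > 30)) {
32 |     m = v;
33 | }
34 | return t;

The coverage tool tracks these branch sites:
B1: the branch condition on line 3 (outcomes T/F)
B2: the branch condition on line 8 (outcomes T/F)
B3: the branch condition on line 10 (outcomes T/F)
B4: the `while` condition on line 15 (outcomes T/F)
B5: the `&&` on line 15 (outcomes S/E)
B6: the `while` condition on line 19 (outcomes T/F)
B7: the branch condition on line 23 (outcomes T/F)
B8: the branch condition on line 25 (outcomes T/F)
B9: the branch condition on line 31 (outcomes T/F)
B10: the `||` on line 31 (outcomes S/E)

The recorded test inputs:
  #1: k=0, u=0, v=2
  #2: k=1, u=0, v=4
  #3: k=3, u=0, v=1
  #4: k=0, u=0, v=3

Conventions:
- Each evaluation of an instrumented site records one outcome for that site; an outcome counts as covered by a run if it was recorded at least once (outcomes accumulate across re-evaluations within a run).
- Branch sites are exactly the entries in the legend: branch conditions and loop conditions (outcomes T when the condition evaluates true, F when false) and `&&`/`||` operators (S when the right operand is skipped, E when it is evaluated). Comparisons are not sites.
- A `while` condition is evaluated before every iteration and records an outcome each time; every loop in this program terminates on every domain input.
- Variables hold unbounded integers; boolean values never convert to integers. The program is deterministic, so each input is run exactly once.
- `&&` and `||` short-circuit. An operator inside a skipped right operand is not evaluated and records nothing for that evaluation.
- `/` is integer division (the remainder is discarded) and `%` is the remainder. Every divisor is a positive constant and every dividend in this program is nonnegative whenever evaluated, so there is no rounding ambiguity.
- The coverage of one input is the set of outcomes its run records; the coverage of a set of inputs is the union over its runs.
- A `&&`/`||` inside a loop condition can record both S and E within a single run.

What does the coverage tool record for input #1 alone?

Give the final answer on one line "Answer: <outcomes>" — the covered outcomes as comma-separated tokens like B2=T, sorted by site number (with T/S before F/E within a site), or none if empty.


Tracing the run of input #1 (k=0, u=0, v=2):
  B1->T, B2->F, B3->F, B5->E, B4->T, B5->E, B4->T, B5->E, B4->T, B5->E
  B4->T, B5->S, B4->F, B6->T, B6->F, B7->F, B10->E, B9->F
collecting distinct outcomes: B1=T, B2=F, B3=F, B4=T, B4=F, B5=S, B5=E, B6=T, B6=F, B7=F, B9=F, B10=E
Answer: B1=T, B2=F, B3=F, B4=T, B4=F, B5=S, B5=E, B6=T, B6=F, B7=F, B9=F, B10=E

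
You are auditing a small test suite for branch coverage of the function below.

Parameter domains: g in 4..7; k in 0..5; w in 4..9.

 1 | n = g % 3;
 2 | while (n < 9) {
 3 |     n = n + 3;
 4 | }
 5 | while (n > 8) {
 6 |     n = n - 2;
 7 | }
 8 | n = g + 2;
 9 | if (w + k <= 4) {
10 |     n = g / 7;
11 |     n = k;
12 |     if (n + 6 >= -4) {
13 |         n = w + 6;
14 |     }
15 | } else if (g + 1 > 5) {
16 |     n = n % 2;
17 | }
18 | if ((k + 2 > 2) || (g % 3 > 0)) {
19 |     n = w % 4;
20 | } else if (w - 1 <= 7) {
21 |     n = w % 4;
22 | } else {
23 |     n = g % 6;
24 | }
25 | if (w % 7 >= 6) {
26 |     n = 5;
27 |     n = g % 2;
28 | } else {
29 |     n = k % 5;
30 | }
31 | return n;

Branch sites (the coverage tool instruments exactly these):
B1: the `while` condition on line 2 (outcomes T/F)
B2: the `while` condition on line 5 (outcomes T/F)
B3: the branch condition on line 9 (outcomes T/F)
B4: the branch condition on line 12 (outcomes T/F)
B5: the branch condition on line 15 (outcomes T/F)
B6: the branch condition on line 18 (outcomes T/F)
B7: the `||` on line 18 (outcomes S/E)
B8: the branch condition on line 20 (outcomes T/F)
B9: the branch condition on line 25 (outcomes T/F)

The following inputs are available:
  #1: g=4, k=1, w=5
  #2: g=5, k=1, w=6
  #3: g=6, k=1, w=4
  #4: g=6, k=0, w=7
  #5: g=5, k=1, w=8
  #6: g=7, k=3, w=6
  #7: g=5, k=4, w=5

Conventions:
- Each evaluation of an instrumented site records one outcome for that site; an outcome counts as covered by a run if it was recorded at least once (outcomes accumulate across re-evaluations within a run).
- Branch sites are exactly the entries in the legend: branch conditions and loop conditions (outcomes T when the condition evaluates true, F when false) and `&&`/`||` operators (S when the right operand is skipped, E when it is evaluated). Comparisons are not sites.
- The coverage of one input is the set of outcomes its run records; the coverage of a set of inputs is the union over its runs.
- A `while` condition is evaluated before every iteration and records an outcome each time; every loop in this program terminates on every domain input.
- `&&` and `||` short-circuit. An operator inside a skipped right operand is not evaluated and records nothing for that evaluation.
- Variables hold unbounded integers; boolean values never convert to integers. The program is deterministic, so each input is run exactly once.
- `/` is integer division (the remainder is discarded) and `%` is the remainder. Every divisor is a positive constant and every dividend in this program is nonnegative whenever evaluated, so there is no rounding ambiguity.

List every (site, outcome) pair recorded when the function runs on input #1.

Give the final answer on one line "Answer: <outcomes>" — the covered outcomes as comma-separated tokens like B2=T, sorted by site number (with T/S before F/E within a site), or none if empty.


Event log for input #1 (g=4, k=1, w=5):
  B1->T, B1->T, B1->T, B1->F, B2->T, B2->F, B3->F, B5->F, B7->S, B6->T
  B9->F
collecting distinct outcomes: B1=T, B1=F, B2=T, B2=F, B3=F, B5=F, B6=T, B7=S, B9=F
Answer: B1=T, B1=F, B2=T, B2=F, B3=F, B5=F, B6=T, B7=S, B9=F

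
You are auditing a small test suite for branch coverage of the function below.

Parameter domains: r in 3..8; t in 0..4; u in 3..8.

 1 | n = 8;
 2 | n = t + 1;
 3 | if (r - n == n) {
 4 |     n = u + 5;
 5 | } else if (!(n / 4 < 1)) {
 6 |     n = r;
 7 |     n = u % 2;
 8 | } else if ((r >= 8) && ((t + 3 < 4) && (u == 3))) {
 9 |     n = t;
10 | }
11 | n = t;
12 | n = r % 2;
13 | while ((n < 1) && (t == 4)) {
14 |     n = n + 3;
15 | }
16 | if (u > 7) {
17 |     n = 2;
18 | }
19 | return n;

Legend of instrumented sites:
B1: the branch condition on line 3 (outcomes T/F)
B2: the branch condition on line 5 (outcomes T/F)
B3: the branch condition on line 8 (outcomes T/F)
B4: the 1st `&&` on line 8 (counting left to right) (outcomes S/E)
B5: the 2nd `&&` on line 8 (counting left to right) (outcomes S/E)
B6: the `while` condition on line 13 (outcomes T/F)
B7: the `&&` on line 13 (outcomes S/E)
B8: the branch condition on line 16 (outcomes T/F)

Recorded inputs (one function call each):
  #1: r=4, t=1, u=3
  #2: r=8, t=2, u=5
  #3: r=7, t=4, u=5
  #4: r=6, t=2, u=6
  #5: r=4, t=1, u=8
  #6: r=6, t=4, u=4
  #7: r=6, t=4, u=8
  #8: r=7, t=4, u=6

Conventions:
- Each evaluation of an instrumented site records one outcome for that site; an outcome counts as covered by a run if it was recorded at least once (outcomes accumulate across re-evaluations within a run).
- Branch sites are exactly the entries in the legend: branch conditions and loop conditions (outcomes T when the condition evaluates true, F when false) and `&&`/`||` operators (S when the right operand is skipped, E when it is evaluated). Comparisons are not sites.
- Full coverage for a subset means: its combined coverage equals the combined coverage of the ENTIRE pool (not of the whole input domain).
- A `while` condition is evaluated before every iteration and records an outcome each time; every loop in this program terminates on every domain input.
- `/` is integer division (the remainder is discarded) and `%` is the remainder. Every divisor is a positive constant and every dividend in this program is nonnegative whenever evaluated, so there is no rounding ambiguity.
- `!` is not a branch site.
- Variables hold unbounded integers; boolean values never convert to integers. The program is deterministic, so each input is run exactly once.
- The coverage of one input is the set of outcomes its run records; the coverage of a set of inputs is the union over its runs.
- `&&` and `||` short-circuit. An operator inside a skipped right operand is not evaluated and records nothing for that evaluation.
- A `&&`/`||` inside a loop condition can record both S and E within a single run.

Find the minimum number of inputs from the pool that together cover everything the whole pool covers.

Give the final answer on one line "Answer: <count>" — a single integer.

#1 (r=4, t=1, u=3) -> B1->T, B7->E, B6->F, B8->F; covered: B1=T, B6=F, B7=E, B8=F
#2 (r=8, t=2, u=5) -> B1->F, B2->F, B4->E, B5->S, B3->F, B7->E, B6->F, B8->F; covered: B1=F, B2=F, B3=F, B4=E, B5=S, B6=F, B7=E, B8=F
#3 (r=7, t=4, u=5) -> B1->F, B2->T, B7->S, B6->F, B8->F; covered: B1=F, B2=T, B6=F, B7=S, B8=F
#4 (r=6, t=2, u=6) -> B1->T, B7->E, B6->F, B8->F; covered: B1=T, B6=F, B7=E, B8=F
#5 (r=4, t=1, u=8) -> B1->T, B7->E, B6->F, B8->T; covered: B1=T, B6=F, B7=E, B8=T
#6 (r=6, t=4, u=4) -> B1->F, B2->T, B7->E, B6->T, B7->S, B6->F, B8->F; covered: B1=F, B2=T, B6=T, B6=F, B7=S, B7=E, B8=F
#7 (r=6, t=4, u=8) -> B1->F, B2->T, B7->E, B6->T, B7->S, B6->F, B8->T; covered: B1=F, B2=T, B6=T, B6=F, B7=S, B7=E, B8=T
#8 (r=7, t=4, u=6) -> B1->F, B2->T, B7->S, B6->F, B8->F; covered: B1=F, B2=T, B6=F, B7=S, B8=F
union over all inputs: B1=T, B1=F, B2=T, B2=F, B3=F, B4=E, B5=S, B6=T, B6=F, B7=S, B7=E, B8=T, B8=F (13 outcomes)
no size-1 subset reaches all 13 outcomes (best union: 8/13)
no size-2 subset reaches all 13 outcomes (best union: 12/13)
the canonical winner is {1, 2, 7}: size 3, full 13-outcome coverage, earliest index list among size-3 covers

Answer: 3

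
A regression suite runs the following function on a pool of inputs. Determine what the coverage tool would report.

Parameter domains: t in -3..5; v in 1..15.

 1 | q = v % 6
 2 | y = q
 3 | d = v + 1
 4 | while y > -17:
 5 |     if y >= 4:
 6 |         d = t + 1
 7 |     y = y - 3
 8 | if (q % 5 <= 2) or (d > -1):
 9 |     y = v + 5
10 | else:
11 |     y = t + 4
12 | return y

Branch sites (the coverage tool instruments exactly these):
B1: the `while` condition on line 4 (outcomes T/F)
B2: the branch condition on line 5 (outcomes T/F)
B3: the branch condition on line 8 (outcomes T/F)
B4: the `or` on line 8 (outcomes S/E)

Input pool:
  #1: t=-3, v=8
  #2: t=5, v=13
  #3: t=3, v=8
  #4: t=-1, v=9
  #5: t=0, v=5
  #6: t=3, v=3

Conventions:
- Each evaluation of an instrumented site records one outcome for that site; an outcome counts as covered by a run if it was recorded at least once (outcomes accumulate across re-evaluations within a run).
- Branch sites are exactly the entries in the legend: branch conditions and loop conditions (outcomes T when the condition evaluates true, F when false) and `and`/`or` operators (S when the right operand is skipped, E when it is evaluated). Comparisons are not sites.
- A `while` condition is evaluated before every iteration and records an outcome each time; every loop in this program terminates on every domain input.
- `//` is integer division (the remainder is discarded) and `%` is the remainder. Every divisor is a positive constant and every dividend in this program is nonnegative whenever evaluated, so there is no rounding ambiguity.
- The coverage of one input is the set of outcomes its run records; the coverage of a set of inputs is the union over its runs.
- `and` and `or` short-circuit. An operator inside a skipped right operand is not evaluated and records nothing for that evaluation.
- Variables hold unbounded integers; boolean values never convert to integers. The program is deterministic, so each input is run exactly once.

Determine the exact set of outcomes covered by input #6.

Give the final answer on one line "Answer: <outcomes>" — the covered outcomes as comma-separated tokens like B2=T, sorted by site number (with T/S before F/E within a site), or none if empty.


Running input #6 (t=3, v=3), event by event:
  B1->T, B2->F, B1->T, B2->F, B1->T, B2->F, B1->T, B2->F, B1->T, B2->F
  B1->T, B2->F, B1->T, B2->F, B1->F, B4->E, B3->T
as a set, this run covers: B1=T, B1=F, B2=F, B3=T, B4=E
Answer: B1=T, B1=F, B2=F, B3=T, B4=E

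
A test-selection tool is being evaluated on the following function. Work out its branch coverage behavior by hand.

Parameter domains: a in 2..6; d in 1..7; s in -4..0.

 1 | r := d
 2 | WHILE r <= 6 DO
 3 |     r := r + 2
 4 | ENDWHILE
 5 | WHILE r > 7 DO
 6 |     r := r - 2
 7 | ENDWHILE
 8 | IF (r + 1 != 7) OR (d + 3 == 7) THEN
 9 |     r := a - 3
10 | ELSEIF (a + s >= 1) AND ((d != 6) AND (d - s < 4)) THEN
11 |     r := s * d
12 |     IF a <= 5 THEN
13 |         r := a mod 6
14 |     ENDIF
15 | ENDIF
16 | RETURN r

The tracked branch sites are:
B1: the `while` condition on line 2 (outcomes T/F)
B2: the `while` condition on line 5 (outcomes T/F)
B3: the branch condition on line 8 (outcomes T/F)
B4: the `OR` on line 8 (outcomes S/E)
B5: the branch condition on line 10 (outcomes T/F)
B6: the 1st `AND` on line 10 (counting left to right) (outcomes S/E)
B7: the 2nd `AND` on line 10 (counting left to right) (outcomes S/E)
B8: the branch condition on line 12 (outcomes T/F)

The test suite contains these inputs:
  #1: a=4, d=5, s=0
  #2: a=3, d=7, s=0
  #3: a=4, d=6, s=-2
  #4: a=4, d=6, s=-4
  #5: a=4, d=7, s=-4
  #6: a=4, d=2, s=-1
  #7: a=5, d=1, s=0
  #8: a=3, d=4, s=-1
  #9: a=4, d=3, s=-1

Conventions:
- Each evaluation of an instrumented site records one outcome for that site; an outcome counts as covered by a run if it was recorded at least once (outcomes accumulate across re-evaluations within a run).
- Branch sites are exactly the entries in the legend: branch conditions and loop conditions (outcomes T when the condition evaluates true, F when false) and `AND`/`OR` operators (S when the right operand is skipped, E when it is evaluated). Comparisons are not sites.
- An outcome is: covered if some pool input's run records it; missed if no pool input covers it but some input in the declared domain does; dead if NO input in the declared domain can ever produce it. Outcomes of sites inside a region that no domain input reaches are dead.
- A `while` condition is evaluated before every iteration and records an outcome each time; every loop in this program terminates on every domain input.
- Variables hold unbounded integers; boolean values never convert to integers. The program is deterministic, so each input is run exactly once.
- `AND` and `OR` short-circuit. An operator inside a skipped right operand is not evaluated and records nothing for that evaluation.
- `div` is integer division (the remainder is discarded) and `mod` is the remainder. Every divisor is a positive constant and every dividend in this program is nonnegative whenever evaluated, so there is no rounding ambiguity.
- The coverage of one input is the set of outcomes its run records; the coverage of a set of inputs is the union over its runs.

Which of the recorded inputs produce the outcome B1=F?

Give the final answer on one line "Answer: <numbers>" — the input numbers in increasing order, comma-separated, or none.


input #1 (a=4, d=5, s=0): covers B1=F
input #2 (a=3, d=7, s=0): covers B1=F
input #3 (a=4, d=6, s=-2): covers B1=F
input #4 (a=4, d=6, s=-4): covers B1=F
input #5 (a=4, d=7, s=-4): covers B1=F
input #6 (a=4, d=2, s=-1): covers B1=F
input #7 (a=5, d=1, s=0): covers B1=F
input #8 (a=3, d=4, s=-1): covers B1=F
input #9 (a=4, d=3, s=-1): covers B1=F
Answer: 1, 2, 3, 4, 5, 6, 7, 8, 9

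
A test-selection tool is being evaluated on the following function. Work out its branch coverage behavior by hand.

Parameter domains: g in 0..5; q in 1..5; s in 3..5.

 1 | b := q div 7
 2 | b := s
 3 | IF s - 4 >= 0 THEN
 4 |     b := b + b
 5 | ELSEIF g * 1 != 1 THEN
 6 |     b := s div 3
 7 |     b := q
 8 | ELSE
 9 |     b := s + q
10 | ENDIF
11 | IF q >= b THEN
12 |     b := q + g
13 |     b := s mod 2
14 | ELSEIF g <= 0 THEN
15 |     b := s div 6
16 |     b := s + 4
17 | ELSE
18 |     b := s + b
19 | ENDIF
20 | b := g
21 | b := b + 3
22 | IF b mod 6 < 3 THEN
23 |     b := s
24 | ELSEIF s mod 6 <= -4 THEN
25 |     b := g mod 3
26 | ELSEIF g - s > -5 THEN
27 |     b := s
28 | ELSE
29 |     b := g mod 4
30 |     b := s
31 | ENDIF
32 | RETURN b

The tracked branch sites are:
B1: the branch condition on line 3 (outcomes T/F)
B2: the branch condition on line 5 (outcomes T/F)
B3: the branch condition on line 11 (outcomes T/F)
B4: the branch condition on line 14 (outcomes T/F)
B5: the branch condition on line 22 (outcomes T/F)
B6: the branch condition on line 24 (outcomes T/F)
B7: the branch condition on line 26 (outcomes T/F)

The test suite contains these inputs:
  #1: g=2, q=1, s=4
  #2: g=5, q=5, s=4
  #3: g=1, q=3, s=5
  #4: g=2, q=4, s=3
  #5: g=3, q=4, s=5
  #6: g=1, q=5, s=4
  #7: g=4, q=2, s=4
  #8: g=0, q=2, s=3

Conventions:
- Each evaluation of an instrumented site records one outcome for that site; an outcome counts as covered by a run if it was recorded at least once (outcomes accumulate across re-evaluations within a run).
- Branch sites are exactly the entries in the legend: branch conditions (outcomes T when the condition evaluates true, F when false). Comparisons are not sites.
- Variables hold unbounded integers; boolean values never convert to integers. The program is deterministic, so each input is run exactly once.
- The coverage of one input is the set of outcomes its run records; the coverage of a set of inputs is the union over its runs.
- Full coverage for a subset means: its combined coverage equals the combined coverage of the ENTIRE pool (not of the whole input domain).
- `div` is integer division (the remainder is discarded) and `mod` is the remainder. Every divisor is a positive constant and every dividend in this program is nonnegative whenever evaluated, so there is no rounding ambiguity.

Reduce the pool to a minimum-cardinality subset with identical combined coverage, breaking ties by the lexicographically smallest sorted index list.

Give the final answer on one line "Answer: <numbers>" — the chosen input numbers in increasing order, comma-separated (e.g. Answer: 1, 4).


#1 (g=2, q=1, s=4) -> B1->T, B3->F, B4->F, B5->F, B6->F, B7->T; covered: B1=T, B3=F, B4=F, B5=F, B6=F, B7=T
#2 (g=5, q=5, s=4) -> B1->T, B3->F, B4->F, B5->T; covered: B1=T, B3=F, B4=F, B5=T
#3 (g=1, q=3, s=5) -> B1->T, B3->F, B4->F, B5->F, B6->F, B7->T; covered: B1=T, B3=F, B4=F, B5=F, B6=F, B7=T
#4 (g=2, q=4, s=3) -> B1->F, B2->T, B3->T, B5->F, B6->F, B7->T; covered: B1=F, B2=T, B3=T, B5=F, B6=F, B7=T
#5 (g=3, q=4, s=5) -> B1->T, B3->F, B4->F, B5->T; covered: B1=T, B3=F, B4=F, B5=T
#6 (g=1, q=5, s=4) -> B1->T, B3->F, B4->F, B5->F, B6->F, B7->T; covered: B1=T, B3=F, B4=F, B5=F, B6=F, B7=T
#7 (g=4, q=2, s=4) -> B1->T, B3->F, B4->F, B5->T; covered: B1=T, B3=F, B4=F, B5=T
#8 (g=0, q=2, s=3) -> B1->F, B2->T, B3->T, B5->F, B6->F, B7->T; covered: B1=F, B2=T, B3=T, B5=F, B6=F, B7=T
pool-wide coverage (10 outcomes): B1=T, B1=F, B2=T, B3=T, B3=F, B4=F, B5=T, B5=F, B6=F, B7=T
size 1 is not enough: best union over all size-1 subsets is 6/10
at size 2, {2, 4} reaches all 10 outcomes; every lexicographically earlier size-2 subset fails
Answer: 2, 4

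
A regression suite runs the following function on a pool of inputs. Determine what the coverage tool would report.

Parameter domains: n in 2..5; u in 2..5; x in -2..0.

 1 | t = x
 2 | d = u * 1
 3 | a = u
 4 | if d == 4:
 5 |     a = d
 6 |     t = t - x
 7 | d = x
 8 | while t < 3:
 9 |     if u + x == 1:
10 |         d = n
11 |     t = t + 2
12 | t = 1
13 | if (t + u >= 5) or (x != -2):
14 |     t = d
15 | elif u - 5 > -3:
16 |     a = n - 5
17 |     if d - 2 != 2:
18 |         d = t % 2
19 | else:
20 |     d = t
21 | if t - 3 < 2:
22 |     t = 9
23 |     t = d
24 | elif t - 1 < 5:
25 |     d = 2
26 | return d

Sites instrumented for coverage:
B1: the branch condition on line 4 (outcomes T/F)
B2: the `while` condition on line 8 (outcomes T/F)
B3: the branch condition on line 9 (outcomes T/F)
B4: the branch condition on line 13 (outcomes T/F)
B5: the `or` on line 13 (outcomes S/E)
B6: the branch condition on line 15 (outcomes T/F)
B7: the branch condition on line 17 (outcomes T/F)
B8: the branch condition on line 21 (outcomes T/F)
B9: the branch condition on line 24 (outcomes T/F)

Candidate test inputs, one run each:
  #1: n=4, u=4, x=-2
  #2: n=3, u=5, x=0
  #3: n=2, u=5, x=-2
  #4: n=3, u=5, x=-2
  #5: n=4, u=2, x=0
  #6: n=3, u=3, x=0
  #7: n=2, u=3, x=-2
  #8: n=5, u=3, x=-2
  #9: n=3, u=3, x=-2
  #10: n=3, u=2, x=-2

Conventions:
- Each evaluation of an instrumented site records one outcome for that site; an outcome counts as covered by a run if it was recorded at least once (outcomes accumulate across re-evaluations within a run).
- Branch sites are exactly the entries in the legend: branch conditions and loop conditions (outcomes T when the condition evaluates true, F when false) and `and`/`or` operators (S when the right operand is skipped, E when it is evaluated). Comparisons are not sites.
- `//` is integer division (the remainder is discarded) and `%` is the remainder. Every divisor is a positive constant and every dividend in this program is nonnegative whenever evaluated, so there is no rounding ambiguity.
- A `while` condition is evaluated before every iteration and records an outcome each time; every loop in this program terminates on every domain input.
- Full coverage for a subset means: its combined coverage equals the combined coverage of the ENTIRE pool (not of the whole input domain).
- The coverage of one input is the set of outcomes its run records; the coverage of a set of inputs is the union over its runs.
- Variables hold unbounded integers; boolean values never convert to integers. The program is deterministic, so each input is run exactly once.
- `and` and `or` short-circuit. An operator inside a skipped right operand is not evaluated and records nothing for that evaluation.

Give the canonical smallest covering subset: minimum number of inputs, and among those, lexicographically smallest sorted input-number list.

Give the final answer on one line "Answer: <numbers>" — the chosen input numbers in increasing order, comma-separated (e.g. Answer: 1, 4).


input #1 (n=4, u=4, x=-2): covers B1=T, B2=T, B2=F, B3=F, B4=T, B5=S, B8=T
input #2 (n=3, u=5, x=0): covers B1=F, B2=T, B2=F, B3=F, B4=T, B5=S, B8=T
input #3 (n=2, u=5, x=-2): covers B1=F, B2=T, B2=F, B3=F, B4=T, B5=S, B8=T
input #4 (n=3, u=5, x=-2): covers B1=F, B2=T, B2=F, B3=F, B4=T, B5=S, B8=T
input #5 (n=4, u=2, x=0): covers B1=F, B2=T, B2=F, B3=F, B4=T, B5=E, B8=T
input #6 (n=3, u=3, x=0): covers B1=F, B2=T, B2=F, B3=F, B4=T, B5=E, B8=T
input #7 (n=2, u=3, x=-2): covers B1=F, B2=T, B2=F, B3=T, B4=F, B5=E, B6=T, B7=T, B8=T
input #8 (n=5, u=3, x=-2): covers B1=F, B2=T, B2=F, B3=T, B4=F, B5=E, B6=T, B7=T, B8=T
input #9 (n=3, u=3, x=-2): covers B1=F, B2=T, B2=F, B3=T, B4=F, B5=E, B6=T, B7=T, B8=T
input #10 (n=3, u=2, x=-2): covers B1=F, B2=T, B2=F, B3=F, B4=F, B5=E, B6=F, B8=T
pool-wide coverage (14 outcomes): B1=T, B1=F, B2=T, B2=F, B3=T, B3=F, B4=T, B4=F, B5=S, B5=E, B6=T, B6=F, B7=T, B8=T
size 1 is not enough: best union over all size-1 subsets is 9/14
size 2 is not enough: best union over all size-2 subsets is 13/14
at size 3, {1, 7, 10} reaches all 14 outcomes; every lexicographically earlier size-3 subset fails
Answer: 1, 7, 10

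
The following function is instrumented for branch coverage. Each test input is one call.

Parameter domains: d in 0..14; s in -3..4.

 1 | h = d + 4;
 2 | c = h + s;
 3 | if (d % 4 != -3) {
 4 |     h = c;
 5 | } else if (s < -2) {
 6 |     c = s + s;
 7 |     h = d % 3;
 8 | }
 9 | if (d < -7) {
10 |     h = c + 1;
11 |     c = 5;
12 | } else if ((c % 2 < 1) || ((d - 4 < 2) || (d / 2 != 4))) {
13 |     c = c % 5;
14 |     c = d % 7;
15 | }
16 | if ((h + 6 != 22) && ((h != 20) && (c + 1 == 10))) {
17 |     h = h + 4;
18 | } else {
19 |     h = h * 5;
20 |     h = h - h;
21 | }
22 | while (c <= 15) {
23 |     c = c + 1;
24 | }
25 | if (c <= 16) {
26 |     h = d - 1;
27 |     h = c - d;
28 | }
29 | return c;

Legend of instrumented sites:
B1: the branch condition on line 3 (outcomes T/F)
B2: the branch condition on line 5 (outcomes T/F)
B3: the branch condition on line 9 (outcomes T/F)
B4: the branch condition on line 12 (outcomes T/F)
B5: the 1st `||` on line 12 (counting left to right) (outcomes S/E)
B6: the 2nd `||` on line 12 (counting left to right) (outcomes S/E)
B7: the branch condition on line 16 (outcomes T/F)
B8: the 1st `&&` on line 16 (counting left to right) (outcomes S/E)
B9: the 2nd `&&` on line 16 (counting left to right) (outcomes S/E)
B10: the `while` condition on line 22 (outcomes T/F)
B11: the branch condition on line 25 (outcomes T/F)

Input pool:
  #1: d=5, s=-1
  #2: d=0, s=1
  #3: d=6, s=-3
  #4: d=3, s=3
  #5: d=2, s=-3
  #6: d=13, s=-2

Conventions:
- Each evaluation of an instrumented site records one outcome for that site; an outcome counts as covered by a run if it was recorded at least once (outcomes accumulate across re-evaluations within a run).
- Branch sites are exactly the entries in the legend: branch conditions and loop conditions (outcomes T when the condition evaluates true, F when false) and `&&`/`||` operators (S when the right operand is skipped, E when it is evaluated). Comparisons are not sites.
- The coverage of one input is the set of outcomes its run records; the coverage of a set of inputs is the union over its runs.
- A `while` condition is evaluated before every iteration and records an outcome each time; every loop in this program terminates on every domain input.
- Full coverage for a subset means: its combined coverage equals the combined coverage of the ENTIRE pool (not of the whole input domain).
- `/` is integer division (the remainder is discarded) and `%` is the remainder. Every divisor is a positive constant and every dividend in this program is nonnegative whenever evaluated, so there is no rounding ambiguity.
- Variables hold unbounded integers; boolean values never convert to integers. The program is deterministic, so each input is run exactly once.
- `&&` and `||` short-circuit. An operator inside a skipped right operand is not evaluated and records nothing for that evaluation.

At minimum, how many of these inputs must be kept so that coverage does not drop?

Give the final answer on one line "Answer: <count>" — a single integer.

test 1 (d=5, s=-1) hits B1=T, B3=F, B4=T, B5=S, B7=F, B8=E, B9=E, B10=T, B10=F, B11=T
test 2 (d=0, s=1) hits B1=T, B3=F, B4=T, B5=E, B6=S, B7=F, B8=E, B9=E, B10=T, B10=F, B11=T
test 3 (d=6, s=-3) hits B1=T, B3=F, B4=T, B5=E, B6=E, B7=F, B8=E, B9=E, B10=T, B10=F, B11=T
test 4 (d=3, s=3) hits B1=T, B3=F, B4=T, B5=S, B7=F, B8=E, B9=E, B10=T, B10=F, B11=T
test 5 (d=2, s=-3) hits B1=T, B3=F, B4=T, B5=E, B6=S, B7=F, B8=E, B9=E, B10=T, B10=F, B11=T
test 6 (d=13, s=-2) hits B1=T, B3=F, B4=T, B5=E, B6=E, B7=F, B8=E, B9=E, B10=T, B10=F, B11=T
together the pool reaches 13 outcomes: B1=T, B3=F, B4=T, B5=S, B5=E, B6=S, B6=E, B7=F, B8=E, B9=E, B10=T, B10=F, B11=T
every size-1 subset falls short of the 13 outcomes (best: 11/13)
every size-2 subset falls short of the 13 outcomes (best: 12/13)
the canonical winner is {1, 2, 3}: size 3, full 13-outcome coverage, earliest index list among size-3 covers

Answer: 3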